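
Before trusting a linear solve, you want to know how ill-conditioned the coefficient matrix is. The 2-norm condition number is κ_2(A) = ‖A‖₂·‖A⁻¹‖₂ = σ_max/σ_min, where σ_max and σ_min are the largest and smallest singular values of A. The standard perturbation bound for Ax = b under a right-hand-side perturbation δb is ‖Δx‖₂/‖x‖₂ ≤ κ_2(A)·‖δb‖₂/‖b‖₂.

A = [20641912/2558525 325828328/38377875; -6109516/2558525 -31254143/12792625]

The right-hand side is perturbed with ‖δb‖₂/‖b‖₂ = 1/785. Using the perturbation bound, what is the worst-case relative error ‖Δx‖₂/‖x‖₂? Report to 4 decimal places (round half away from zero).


0.3372

AᵀA = [741463546832/10473680281 11677700374172/157105204215; 11677700374172/157105204215 183928787870809/2356578063225]; tr = 417072634849/2802114225, det = 886133824/2802114225
λ_max, λ_min = (417072634849/2802114225 ± √173939650547113353067201/7851844129947350625)/2 = 3721/25, 238144/112084569
so κ_2 = √((3721/25) / (238144/112084569)) = 264.6750
perturbation bound = 264.6750·1/785 = 0.3372


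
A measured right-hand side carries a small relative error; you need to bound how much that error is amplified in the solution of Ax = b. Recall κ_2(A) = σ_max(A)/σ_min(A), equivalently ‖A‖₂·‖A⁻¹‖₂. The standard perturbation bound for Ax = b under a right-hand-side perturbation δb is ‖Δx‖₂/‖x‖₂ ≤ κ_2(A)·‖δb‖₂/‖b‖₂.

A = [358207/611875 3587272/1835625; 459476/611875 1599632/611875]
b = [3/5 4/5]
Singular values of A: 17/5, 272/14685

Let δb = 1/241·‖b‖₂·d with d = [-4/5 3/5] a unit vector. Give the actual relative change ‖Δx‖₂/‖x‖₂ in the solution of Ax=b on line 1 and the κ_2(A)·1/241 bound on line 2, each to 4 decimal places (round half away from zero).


0.7617
0.7617

σ_max = 17/5, σ_min = 272/14685
κ = σ_max/σ_min = (17/5)/(272/14685) = 183.5625
perturbation bound = 183.5625·1/241 = 0.7617
solve Ax = b  →  x = [0.0824 0.2824]
‖b‖₂ = 1.0000 and ‖x‖₂ = 0.2941
re-solving with b+δb shifts x by Δx of norm 0.2240
dividing the unrounded norms, ‖Δx‖/‖x‖ = 0.7617
so the bound is sharp here: realised error equals the bound


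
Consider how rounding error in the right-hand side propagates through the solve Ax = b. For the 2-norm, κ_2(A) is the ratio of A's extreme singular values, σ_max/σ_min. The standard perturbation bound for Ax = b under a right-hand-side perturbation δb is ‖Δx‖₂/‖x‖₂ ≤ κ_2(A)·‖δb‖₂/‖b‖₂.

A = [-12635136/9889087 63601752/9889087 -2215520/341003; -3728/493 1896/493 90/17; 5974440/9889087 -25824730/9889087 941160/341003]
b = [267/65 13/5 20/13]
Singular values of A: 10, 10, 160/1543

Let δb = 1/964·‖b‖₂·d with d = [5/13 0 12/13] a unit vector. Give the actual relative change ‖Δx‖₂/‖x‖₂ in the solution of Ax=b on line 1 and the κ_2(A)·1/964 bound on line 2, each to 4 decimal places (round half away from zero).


0.0018
0.1000

largest singular value 10, smallest 160/1543
κ_2(A) = 10 / (160/1543) = 96.4375
bound on ‖Δx‖/‖x‖: κ·ε = 96.4375·1/964 = 0.1000
solve Ax = b  →  x = [18.2437 17.9273 13.5265]
2-norm of b is 5.0990; of x, 28.9342
re-solving with b+δb shifts x by Δx of norm 0.0510
relative error = 0.0018
realised/bound (from unrounded values) ≈ 0.0176


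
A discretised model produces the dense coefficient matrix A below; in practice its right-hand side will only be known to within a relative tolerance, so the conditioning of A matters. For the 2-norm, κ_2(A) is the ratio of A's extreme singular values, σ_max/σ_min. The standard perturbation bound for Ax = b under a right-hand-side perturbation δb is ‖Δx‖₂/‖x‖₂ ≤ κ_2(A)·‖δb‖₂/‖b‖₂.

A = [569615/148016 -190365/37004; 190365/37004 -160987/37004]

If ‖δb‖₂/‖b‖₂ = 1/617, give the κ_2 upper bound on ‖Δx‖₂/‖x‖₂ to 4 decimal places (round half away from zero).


0.0143

AᵀA = [1075246825/26050816 -274696695/6512704; -274696695/6512704 36953417/814088]; tr = 2684609/30976, det = 46854025/495616
solving λ² − 2684609/30976·λ + 46854025/495616 = 0 gives λ = 1369/16, 34225/30976
κ = σ_max/σ_min = (37/4)/(185/176) = 8.8000
κ_2(A)·‖δb‖/‖b‖ = 0.0143


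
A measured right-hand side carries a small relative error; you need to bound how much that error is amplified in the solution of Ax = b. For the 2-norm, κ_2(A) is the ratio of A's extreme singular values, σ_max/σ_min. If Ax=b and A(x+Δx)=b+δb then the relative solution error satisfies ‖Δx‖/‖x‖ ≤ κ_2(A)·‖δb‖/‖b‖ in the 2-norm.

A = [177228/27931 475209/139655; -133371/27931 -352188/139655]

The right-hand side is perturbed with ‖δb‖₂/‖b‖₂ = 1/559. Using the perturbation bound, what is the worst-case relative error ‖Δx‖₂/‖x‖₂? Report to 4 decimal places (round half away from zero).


form AᵀA = [49197587625/780140761 26238401280/780140761; 26238401280/780140761 13994399241/780140761] with trace 218657394/2699449 and determinant 164025/2699449
eigenvalues of AᵀA: λ = (tr ± √(tr²−4·det))/2 = 81, 2025/2699449
σ_max=√81=9, σ_min=√(2025/2699449)=(45/1643) → κ = 328.6000
perturbation bound = 328.6000·1/559 = 0.5878

0.5878


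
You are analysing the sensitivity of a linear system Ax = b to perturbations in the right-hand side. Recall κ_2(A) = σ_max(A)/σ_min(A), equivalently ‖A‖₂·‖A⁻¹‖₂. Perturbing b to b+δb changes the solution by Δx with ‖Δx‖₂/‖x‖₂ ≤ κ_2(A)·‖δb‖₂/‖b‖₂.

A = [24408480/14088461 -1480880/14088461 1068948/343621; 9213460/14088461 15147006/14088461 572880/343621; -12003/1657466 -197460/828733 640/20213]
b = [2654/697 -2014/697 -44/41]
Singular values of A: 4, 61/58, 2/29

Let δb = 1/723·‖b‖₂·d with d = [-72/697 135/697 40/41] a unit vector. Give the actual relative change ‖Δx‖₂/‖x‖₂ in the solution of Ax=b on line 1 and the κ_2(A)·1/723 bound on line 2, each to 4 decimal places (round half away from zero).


σ_max = 4, σ_min = 2/29
condition number: 4 ÷ (2/29) = 58.0000
perturbation bound = 58.0000·1/723 = 0.0802
solve Ax = b  →  x = [26.0286 1.9581 -13.2059]
‖b‖₂ = 4.8990 and ‖x‖₂ = 29.2526
Δx = A⁻¹·δb where δb = 1/723·4.8990·d; ‖Δx‖ = 0.0983
realised ‖Δx‖/‖x‖ = 0.0034
so the bound overstates the realised error by a factor of ≈ 23.8847 (computed from the unrounded values)

0.0034
0.0802


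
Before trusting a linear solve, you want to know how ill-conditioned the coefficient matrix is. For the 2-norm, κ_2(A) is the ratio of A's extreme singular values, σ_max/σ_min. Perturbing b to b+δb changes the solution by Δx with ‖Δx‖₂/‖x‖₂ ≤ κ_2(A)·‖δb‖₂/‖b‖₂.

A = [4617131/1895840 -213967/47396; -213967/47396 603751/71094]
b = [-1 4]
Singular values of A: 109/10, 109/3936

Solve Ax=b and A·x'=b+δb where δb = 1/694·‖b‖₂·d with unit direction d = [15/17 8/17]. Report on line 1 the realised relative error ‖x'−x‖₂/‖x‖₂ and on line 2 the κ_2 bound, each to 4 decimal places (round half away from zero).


largest singular value 109/10, smallest 109/3936
condition number: (109/10) ÷ (109/3936) = 393.6000
worst-case relative error ≤ 393.6000 × 1/694 = 0.5671
solve Ax = b  →  x = [31.6892 17.3168]
2-norm of b is 4.1231; of x, 36.1120
with δb = [0.0052 0.0028], A·Δx = δb → ‖Δx‖ = 0.2145
realised ‖Δx‖/‖x‖ = 0.0059
realised/bound (from unrounded values) ≈ 0.0105

0.0059
0.5671


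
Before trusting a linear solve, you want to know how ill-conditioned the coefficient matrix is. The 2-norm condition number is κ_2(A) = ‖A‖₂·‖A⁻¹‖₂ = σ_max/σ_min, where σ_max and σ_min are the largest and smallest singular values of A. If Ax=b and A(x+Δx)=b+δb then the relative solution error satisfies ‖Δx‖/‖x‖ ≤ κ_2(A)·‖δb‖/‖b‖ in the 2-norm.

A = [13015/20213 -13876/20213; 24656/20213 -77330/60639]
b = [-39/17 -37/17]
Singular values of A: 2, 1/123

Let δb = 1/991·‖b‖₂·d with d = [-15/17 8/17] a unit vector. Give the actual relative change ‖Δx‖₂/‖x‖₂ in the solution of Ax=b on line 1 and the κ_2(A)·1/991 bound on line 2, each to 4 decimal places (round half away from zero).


0.0032
0.2482

from the listed singular values, σ₁ = 2, σ_n = 1/123
κ = σ_max/σ_min = 2/(1/123) = 246.0000
bound on ‖Δx‖/‖x‖: κ·ε = 246.0000·1/991 = 0.2482
solve Ax = b  →  x = [88.0345 85.9138]
‖b‖ = 3.1623, ‖x‖ = 123.0091
δb = ε·‖b‖·d = [-0.0028 0.0015]; solving A·Δx = δb gives ‖Δx‖ = 0.3925
relative error = 0.0032
realised/bound (from unrounded values) ≈ 0.0129


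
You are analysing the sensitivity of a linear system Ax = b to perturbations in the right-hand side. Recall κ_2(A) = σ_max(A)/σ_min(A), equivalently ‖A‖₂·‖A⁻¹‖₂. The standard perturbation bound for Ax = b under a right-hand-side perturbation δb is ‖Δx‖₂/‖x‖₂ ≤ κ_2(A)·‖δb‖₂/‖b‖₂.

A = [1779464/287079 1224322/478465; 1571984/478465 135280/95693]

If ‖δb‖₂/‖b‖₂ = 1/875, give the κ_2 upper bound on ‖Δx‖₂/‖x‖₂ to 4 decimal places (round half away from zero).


0.1856

AᵀA = [350873724736/7129269225 9746058512/475284615; 9746058512/475284615 6769831556/792141025]; tr = 487339892/8437005, det = 133448704/1054625625
solving λ² − 487339892/8437005·λ + 133448704/1054625625 = 0 gives λ = 1444/25, 92416/42185025
σ_max=√(1444/25)=(38/5), σ_min=√(92416/42185025)=(304/6495) → κ = 162.3750
κ_2(A)·‖δb‖/‖b‖ = 0.1856


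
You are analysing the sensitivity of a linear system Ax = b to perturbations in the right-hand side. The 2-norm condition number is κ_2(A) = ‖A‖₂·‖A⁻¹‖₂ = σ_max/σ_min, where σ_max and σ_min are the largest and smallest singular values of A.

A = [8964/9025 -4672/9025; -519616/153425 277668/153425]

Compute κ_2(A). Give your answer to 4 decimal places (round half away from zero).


form AᵀA = [469156624/37662769 -250214400/37662769; -250214400/37662769 133452304/37662769] with trace 2085152/130321 and determinant 256/130321
eigenvalues of AᵀA: λ = (tr ± √(tr²−4·det))/2 = 16, 16/130321
κ = σ_max/σ_min = 4/(4/361) = 361.0000

361.0000


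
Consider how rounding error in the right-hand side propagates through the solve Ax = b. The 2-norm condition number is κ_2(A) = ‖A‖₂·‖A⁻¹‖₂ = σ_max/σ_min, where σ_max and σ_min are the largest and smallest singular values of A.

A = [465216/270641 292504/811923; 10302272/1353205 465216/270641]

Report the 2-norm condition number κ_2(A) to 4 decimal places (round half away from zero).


M = AᵀA = [66357796864/1089330025 2986066432/217866005; 2986066432/217866005 1209632320/392158809]. tr(M)=373266496/5832225, det(M)=262144/5832225
char-poly roots: 64 and 4096/5832225
so κ_2 = √(64 / (4096/5832225)) = 301.8750

301.8750


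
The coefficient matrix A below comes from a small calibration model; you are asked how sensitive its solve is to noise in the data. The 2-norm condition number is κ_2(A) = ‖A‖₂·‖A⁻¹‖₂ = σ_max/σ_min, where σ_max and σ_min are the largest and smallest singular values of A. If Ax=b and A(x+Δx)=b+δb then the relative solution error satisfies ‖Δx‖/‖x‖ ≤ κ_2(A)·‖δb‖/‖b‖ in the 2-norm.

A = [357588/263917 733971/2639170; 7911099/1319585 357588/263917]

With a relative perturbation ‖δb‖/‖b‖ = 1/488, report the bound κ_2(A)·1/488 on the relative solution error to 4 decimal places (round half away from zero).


0.4826

form AᵀA = [39132788121/1035874225 1760942106/207174845; 1760942106/207174845 7927204761/4143496900] with trace 19566729/492980 and determinant 1750329/61622500
solving λ² − 19566729/492980·λ + 1750329/61622500 = 0 gives λ = 3969/100, 441/616225
so κ_2 = √((3969/100) / (441/616225)) = 235.5000
perturbation bound = 235.5000·1/488 = 0.4826


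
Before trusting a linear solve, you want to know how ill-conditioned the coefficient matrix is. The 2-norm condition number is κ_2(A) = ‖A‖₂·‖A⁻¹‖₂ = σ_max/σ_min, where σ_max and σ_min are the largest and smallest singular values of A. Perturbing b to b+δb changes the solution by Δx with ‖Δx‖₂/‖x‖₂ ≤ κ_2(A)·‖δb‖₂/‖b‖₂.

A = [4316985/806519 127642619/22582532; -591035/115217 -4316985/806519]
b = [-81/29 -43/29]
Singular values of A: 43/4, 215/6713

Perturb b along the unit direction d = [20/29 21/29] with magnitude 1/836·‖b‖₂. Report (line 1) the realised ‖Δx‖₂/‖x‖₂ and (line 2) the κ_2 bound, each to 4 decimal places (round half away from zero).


σ_max = 43/4, σ_min = 215/6713
condition number: (43/4) ÷ (215/6713) = 335.6500
perturbation bound = 335.6500·1/836 = 0.4015
solve Ax = b  →  x = [67.7657 -64.6672]
2-norm of b is 3.1623; of x, 93.6698
with δb = [0.0026 0.0027], A·Δx = δb → ‖Δx‖ = 0.1181
dividing the unrounded norms, ‖Δx‖/‖x‖ = 0.0013
so the bound overstates the realised error by a factor of ≈ 318.4257 (computed from the unrounded values)

0.0013
0.4015


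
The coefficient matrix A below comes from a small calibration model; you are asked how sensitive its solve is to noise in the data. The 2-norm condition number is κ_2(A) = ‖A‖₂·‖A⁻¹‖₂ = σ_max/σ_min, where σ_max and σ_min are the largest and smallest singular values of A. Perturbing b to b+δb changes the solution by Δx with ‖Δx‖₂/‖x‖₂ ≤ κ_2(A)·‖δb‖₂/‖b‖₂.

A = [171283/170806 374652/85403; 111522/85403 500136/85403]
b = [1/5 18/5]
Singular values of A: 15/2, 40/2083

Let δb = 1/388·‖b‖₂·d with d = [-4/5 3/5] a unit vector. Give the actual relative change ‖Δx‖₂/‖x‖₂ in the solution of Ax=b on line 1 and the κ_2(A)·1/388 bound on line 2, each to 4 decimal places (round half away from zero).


from the listed singular values, σ₁ = 15/2, σ_n = 40/2083
κ_2(A) = (15/2) / (40/2083) = 390.5625
perturbation bound = 390.5625·1/388 = 1.0066
solve Ax = b  →  x = [-101.5220 23.2524]
2-norm of b is 3.6056; of x, 104.1508
re-solving with b+δb shifts x by Δx of norm 0.4839
realised ‖Δx‖/‖x‖ = 0.0046
so the bound overstates the realised error by a factor of ≈ 216.6467 (computed from the unrounded values)

0.0046
1.0066


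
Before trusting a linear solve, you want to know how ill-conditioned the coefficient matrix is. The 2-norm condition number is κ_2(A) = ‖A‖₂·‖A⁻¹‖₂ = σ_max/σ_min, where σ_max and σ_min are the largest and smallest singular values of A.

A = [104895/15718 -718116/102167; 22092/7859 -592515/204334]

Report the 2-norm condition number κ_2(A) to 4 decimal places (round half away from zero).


271.0000

form AᵀA = [12955186881/247055524 -3400639200/61763881; -3400639200/61763881 14283055521/247055524] with trace 16193961/146882 and determinant 194481/1175056
eigenvalues of AᵀA: λ = (tr ± √(tr²−4·det))/2 = 441/4, 441/293764
κ = σ_max/σ_min = (21/2)/(21/542) = 271.0000


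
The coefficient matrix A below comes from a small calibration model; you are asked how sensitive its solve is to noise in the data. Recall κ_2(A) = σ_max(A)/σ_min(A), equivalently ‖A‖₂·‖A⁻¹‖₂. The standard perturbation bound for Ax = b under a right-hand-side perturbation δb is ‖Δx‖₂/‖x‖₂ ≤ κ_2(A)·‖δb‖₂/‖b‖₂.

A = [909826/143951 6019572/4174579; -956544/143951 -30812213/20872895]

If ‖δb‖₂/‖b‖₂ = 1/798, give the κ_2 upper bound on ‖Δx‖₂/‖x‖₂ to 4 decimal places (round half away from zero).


0.4400

form AᵀA = [1742759774212/20721890401 1960588036008/103609452005; 1960588036008/103609452005 2206032873409/518047260025] with trace 27230831189/308178025 and determinant 19518724/308178025
λ_max, λ_min = (27230831189/308178025 ± √741494106276563793321/94973695092900625)/2 = 2209/25, 8836/12327121
κ_2(A) = √(λ_max/λ_min) = √((2209/25) / (8836/12327121)) = 351.1000
worst-case relative error ≤ 351.1000 × 1/798 = 0.4400


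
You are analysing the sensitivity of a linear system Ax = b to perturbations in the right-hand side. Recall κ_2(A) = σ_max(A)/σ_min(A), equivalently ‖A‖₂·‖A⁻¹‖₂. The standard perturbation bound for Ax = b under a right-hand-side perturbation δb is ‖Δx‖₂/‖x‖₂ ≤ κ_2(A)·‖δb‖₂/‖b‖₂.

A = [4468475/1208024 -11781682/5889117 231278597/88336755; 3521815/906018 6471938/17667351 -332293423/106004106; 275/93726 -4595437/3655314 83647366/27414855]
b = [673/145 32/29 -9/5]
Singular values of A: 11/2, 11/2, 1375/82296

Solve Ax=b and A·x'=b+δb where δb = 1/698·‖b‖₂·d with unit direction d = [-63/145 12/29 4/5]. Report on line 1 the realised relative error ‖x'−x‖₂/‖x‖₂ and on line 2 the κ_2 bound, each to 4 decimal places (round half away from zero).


σ_max = 11/2, σ_min = 1375/82296
κ = σ_max/σ_min = (11/2)/(1375/82296) = 329.1840
bound on ‖Δx‖/‖x‖: κ·ε = 329.1840·1/698 = 0.4716
solve Ax = b  →  x = [-38.7050 -161.9178 -67.2688]
‖b‖ = 5.0990, ‖x‖ = 179.5565
Δx = A⁻¹·δb where δb = 1/698·5.0990·d; ‖Δx‖ = 0.4372
realised ‖Δx‖/‖x‖ = 0.0024
tightness: 0.0024 against a bound of 0.4716 (unrounded ratio ≈ 0.0052)

0.0024
0.4716


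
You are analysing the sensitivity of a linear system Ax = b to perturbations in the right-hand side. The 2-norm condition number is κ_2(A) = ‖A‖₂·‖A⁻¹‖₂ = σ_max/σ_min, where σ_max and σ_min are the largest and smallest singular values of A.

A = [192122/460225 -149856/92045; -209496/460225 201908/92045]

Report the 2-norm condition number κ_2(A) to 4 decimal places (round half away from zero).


AᵀA = [3231977476/8472282025 -2843582112/1694456405; -2843582112/1694456405 2528946448/338891281]; tr = 39533396/5040025, det = 153664/5040025
eigenvalues of AᵀA: λ = (tr ± √(tr²−4·det))/2 = 196/25, 784/201601
κ = σ_max/σ_min = (14/5)/(28/449) = 44.9000

44.9000


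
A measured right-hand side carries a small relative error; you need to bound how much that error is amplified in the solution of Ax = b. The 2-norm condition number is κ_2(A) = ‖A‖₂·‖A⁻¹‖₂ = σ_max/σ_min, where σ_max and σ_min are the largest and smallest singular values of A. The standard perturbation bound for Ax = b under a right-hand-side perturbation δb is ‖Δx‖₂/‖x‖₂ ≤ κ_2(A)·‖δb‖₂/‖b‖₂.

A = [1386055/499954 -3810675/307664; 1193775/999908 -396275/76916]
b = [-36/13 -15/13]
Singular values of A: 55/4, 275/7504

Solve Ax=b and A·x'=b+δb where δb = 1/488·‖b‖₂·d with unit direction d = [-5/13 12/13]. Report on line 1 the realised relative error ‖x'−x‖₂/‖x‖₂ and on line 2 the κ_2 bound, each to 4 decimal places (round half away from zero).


σ_max = 55/4, σ_min = 275/7504
κ_2(A) = (55/4) / (275/7504) = 375.2000
bound on ‖Δx‖/‖x‖: κ·ε = 375.2000·1/488 = 0.7689
solve Ax = b  →  x = [-0.0479 0.2129]
‖b‖ = 3.0000, ‖x‖ = 0.2182
Δx = A⁻¹·δb where δb = 1/488·3.0000·d; ‖Δx‖ = 0.1677
realised ‖Δx‖/‖x‖ = 0.7689
so the bound is sharp here: realised error equals the bound

0.7689
0.7689


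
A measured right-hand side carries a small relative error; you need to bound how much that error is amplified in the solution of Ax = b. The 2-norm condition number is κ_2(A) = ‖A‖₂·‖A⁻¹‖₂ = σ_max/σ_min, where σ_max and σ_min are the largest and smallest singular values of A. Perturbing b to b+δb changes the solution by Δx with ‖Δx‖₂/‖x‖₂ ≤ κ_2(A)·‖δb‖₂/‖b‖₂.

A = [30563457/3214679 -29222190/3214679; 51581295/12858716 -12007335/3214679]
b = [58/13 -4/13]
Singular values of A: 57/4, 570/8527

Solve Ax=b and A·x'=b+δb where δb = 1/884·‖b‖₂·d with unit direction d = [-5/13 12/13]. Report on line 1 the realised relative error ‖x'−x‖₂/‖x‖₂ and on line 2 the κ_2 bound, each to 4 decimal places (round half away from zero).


σ_max = 57/4, σ_min = 570/8527
κ_2(A) = (57/4) / (570/8527) = 213.1750
κ_2(A)·‖δb‖/‖b‖ = 0.2411
solve Ax = b  →  x = [-20.4307 -21.8593]
‖b‖ = 4.4721, ‖x‖ = 29.9206
with δb = [-0.0019 0.0047], A·Δx = δb → ‖Δx‖ = 0.0757
relative error = 0.0025
tightness: 0.0025 against a bound of 0.2411 (unrounded ratio ≈ 0.0105)

0.0025
0.2411


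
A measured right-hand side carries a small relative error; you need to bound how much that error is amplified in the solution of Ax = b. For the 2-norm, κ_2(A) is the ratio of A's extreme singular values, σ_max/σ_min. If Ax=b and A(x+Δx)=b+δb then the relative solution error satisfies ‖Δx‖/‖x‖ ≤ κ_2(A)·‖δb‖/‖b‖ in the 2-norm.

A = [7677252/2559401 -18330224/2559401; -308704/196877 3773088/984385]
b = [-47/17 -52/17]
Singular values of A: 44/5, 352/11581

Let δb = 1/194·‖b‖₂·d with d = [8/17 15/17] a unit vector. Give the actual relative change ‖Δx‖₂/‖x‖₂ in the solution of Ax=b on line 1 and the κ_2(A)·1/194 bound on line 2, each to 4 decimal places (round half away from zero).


0.0053
1.4924

σ_max = 44/5, σ_min = 352/11581
κ_2(A) = (44/5) / (352/11581) = 289.5250
bound on ‖Δx‖/‖x‖: κ·ε = 289.5250·1/194 = 1.4924
solve Ax = b  →  x = [-121.5227 -50.5114]
‖b‖₂ = 4.1231 and ‖x‖₂ = 131.6023
δb = ε·‖b‖·d = [0.0100 0.0188]; solving A·Δx = δb gives ‖Δx‖ = 0.6992
dividing the unrounded norms, ‖Δx‖/‖x‖ = 0.0053
realised/bound (from unrounded values) ≈ 0.0036


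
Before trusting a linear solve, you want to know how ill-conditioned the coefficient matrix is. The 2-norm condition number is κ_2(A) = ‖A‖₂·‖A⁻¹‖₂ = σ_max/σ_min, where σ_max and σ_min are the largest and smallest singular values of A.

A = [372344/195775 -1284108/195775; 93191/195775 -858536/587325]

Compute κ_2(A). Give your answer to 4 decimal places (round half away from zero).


AᵀA = [87641057/22800625 -900890872/68401875; -900890872/68401875 9266796112/205205625]; tr = 16088905/328329, det = 38416/328329
char-poly roots: 49 and 784/328329
κ = σ_max/σ_min = 7/(28/573) = 143.2500

143.2500


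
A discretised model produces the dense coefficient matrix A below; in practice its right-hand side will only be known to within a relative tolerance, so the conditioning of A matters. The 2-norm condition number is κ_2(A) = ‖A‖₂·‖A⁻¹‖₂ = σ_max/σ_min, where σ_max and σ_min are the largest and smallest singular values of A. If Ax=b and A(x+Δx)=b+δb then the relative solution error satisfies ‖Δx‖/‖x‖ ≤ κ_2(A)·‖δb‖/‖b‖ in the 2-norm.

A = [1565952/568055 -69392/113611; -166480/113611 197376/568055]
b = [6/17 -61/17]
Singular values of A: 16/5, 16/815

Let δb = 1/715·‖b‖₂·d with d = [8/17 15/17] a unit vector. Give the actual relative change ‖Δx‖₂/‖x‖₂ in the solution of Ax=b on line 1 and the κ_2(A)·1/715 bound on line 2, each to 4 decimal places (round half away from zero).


0.0017
0.2280

from the listed singular values, σ₁ = 16/5, σ_n = 16/815
κ = σ_max/σ_min = (16/5)/(16/815) = 163.0000
perturbation bound = 163.0000·1/715 = 0.2280
solve Ax = b  →  x = [-32.9345 -149.2226]
2-norm of b is 3.6056; of x, 152.8138
with δb = [0.0024 0.0044], A·Δx = δb → ‖Δx‖ = 0.2569
dividing the unrounded norms, ‖Δx‖/‖x‖ = 0.0017
so the bound overstates the realised error by a factor of ≈ 135.6253 (computed from the unrounded values)


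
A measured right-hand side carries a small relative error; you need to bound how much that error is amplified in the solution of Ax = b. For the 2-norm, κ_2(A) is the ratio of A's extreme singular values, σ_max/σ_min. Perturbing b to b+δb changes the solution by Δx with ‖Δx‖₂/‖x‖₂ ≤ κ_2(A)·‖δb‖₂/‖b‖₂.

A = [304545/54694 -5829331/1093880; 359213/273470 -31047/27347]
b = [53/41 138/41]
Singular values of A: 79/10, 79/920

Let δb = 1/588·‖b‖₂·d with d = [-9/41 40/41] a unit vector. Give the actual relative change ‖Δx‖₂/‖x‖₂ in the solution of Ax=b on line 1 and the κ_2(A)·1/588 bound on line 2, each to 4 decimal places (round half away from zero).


0.0020
0.1565

largest singular value 79/10, smallest 79/920
κ_2(A) = (79/10) / (79/920) = 92.0000
κ_2(A)·‖δb‖/‖b‖ = 0.1565
solve Ax = b  →  x = [24.2776 25.1244]
‖b‖ = 3.6056, ‖x‖ = 34.9376
δb = ε·‖b‖·d = [-0.0013 0.0060]; solving A·Δx = δb gives ‖Δx‖ = 0.0714
realised ‖Δx‖/‖x‖ = 0.0020
so the bound overstates the realised error by a factor of ≈ 76.5506 (computed from the unrounded values)


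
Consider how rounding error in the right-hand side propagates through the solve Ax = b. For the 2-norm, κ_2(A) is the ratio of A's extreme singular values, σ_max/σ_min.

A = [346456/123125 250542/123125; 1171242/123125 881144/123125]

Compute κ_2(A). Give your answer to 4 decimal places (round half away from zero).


form AᵀA = [2386943332/24255625 1790135424/24255625; 1790135424/24255625 1342697668/24255625] with trace 29837128/194045 and determinant 14776336/24255625
eigenvalues of AᵀA: λ = (tr ± √(tr²−4·det))/2 = 3844/25, 3844/970225
so κ_2 = √((3844/25) / (3844/970225)) = 197.0000

197.0000


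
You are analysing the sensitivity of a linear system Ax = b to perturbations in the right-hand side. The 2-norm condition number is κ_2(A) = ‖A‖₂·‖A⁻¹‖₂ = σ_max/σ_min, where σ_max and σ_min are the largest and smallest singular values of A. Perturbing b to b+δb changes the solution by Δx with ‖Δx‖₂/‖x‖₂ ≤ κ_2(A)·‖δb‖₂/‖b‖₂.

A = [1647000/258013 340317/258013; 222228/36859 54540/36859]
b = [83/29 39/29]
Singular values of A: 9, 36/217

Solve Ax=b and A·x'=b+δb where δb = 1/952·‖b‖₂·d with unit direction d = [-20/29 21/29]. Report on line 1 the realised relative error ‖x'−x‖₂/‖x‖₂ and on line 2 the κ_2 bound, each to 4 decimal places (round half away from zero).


σ_max = 9, σ_min = 36/217
κ_2(A) = 9 / (36/217) = 54.2500
κ_2(A)·‖δb‖/‖b‖ = 0.0570
solve Ax = b  →  x = [1.6484 -5.8076]
2-norm of b is 3.1623; of x, 6.0370
Δx = A⁻¹·δb where δb = 1/952·3.1623·d; ‖Δx‖ = 0.0200
relative error = 0.0033
so the bound overstates the realised error by a factor of ≈ 17.1816 (computed from the unrounded values)

0.0033
0.0570


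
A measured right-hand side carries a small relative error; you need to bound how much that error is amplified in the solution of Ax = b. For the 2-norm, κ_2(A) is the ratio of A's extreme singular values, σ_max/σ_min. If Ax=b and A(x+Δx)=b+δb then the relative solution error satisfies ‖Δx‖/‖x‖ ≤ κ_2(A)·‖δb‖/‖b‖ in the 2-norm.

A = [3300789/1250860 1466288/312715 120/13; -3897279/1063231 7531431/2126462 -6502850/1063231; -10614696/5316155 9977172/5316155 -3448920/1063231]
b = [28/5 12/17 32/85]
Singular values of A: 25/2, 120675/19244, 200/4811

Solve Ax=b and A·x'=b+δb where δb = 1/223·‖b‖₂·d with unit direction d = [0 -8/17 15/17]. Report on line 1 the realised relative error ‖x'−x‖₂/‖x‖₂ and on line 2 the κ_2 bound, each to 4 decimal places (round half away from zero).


0.8551
1.3484

largest singular value 25/2, smallest 200/4811
κ = σ_max/σ_min = (25/2)/(200/4811) = 300.6875
perturbation bound = 300.6875·1/223 = 1.3484
solve Ax = b  →  x = [-0.0605 0.6468 0.2954]
‖b‖₂ = 5.6569 and ‖x‖₂ = 0.7136
δb = ε·‖b‖·d = [0.0000 -0.0119 0.0224]; solving A·Δx = δb gives ‖Δx‖ = 0.6102
dividing the unrounded norms, ‖Δx‖/‖x‖ = 0.8551
tightness: 0.8551 against a bound of 1.3484 (unrounded ratio ≈ 0.6341)


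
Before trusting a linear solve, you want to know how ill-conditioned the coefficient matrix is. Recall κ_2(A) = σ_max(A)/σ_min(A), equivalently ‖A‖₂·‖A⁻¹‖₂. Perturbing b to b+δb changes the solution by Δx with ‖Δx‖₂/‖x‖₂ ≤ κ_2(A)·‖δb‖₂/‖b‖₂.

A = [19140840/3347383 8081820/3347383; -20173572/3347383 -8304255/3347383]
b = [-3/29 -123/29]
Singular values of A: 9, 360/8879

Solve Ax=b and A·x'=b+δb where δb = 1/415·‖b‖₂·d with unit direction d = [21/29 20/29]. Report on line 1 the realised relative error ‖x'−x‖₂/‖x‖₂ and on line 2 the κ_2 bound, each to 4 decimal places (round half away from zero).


0.0034
0.5349

σ_max = 9, σ_min = 360/8879
condition number: 9 ÷ (360/8879) = 221.9750
perturbation bound = 221.9750·1/415 = 0.5349
solve Ax = b  →  x = [28.7660 -68.1718]
2-norm of b is 4.2426; of x, 73.9924
δb = ε·‖b‖·d = [0.0074 0.0071]; solving A·Δx = δb gives ‖Δx‖ = 0.2521
relative error = 0.0034
so the bound overstates the realised error by a factor of ≈ 156.9616 (computed from the unrounded values)


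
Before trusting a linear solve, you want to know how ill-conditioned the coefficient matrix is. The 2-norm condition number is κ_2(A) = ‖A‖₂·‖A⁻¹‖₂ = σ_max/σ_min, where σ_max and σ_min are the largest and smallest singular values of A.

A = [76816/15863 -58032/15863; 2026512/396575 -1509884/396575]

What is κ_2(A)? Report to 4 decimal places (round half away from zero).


AᵀA = [9268355584/187005625 -6951146688/187005625; -6951146688/187005625 5213520016/187005625]; tr = 579275024/7480225, det = 495616/7480225
eigenvalues of AᵀA: λ = (tr ± √(tr²−4·det))/2 = 1936/25, 256/299209
σ_max=√(1936/25)=(44/5), σ_min=√(256/299209)=(16/547) → κ = 300.8500

300.8500


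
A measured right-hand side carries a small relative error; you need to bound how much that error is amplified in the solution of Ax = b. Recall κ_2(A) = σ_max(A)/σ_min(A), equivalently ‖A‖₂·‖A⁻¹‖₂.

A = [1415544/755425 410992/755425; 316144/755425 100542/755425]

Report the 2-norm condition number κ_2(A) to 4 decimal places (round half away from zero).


AᵀA = [1251464512/339480625 364998816/339480625; 364998816/339480625 106497988/339480625]; tr = 2172740/543169, det = 256/543169
char-poly roots: 4 and 64/543169
so κ_2 = √(4 / (64/543169)) = 184.2500

184.2500


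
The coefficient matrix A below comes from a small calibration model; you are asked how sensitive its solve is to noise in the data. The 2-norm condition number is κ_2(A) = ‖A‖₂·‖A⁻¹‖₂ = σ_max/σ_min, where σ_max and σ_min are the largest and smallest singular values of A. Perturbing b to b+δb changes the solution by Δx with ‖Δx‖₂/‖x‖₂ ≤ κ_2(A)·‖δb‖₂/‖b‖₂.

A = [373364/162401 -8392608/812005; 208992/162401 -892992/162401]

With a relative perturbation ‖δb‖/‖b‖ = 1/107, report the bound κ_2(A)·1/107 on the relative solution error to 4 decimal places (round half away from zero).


2.0415

AᵀA = [633489040/91259809 -14071413888/456299045; -14071413888/456299045 312704971776/2281495225]; tr = 195444496/1357225, det = 589824/1357225
λ_max, λ_min = (195444496/1357225 ± √38195348921180416/1842059700625)/2 = 144, 4096/1357225
σ_max=√144=12, σ_min=√(4096/1357225)=(64/1165) → κ = 218.4375
κ_2(A)·‖δb‖/‖b‖ = 2.0415


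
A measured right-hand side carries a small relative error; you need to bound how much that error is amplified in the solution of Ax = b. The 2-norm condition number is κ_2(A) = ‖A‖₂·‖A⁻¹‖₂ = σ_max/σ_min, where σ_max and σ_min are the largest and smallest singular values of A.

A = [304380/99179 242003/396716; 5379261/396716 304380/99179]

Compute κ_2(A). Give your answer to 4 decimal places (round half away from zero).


AᵀA = [18095659641/93624976 254461680/5851561; 254461680/5851561 916668889/93624976]; tr = 5655065/27848, det = 1172889/891136
λ_max, λ_min = (5655065/27848 ± √499619958244/12117361)/2 = 3249/16, 361/55696
σ_max=√(3249/16)=(57/4), σ_min=√(361/55696)=(19/236) → κ = 177.0000

177.0000


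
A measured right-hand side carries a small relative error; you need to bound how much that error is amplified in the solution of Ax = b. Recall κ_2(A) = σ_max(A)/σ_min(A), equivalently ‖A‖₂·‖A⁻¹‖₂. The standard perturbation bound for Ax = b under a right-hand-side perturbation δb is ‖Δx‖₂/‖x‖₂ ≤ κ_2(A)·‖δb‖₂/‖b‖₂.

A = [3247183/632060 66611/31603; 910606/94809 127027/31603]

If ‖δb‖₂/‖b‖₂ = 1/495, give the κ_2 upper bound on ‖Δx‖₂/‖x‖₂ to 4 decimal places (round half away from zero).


form AᵀA = [1476052220809/12441171600 10250260511/207352860; 10250260511/207352860 71186450/3455881] with trace 10250434561/73616400 and determinant 12117361/73616400
λ_max, λ_min = (10250434561/73616400 ± √105067840543365981121/5419374348960000)/2 = 3481/25, 3481/2944656
σ_max=√(3481/25)=(59/5), σ_min=√(3481/2944656)=(59/1716) → κ = 343.2000
bound on ‖Δx‖/‖x‖: κ·ε = 343.2000·1/495 = 0.6933

0.6933


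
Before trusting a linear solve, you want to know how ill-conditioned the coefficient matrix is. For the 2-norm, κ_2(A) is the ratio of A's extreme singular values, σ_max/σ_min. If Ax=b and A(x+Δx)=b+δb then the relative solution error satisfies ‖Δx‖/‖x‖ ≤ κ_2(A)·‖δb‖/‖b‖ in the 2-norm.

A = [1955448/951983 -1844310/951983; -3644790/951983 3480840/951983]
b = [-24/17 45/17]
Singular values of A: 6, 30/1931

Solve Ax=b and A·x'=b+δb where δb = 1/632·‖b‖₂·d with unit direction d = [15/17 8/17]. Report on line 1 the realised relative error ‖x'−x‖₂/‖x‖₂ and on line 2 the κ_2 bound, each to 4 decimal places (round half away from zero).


0.6111
0.6111

largest singular value 6, smallest 30/1931
condition number: 6 ÷ (30/1931) = 386.2000
perturbation bound = 386.2000·1/632 = 0.6111
solve Ax = b  →  x = [-0.3621 0.3448]
2-norm of b is 3.0000; of x, 0.5000
Δx = A⁻¹·δb where δb = 1/632·3.0000·d; ‖Δx‖ = 0.3055
relative error = 0.6111
realised/bound = 1 exactly: the bound is attained for this b and d


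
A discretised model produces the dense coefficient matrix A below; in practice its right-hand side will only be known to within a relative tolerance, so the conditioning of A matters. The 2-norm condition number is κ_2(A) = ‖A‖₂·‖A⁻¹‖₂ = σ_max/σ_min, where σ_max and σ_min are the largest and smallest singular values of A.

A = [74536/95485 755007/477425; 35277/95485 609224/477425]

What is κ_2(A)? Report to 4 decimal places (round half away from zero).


form AᵀA = [272003281/364695409 3110671872/1823477045; 3110671872/1823477045 37647578089/9117385225] with trace 263003906/53949025 and determinant 366025/2157961
solving λ² − 263003906/53949025·λ + 366025/2157961 = 0 gives λ = 121/25, 75625/2157961
so κ_2 = √((121/25) / (75625/2157961)) = 11.7520

11.7520


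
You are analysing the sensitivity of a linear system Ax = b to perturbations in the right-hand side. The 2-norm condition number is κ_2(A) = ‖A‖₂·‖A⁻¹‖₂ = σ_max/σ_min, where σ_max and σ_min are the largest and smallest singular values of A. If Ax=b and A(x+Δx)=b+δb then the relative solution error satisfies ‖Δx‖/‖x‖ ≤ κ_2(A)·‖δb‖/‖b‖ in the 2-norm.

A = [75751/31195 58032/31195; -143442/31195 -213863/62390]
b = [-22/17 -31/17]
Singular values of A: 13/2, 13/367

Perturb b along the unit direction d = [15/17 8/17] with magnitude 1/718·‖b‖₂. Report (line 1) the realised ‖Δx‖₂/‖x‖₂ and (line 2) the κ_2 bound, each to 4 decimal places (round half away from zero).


0.0016
0.2556

from the listed singular values, σ₁ = 13/2, σ_n = 13/367
condition number: (13/2) ÷ (13/367) = 183.5000
bound on ‖Δx‖/‖x‖: κ·ε = 183.5000·1/718 = 0.2556
solve Ax = b  →  x = [34.0000 -45.0769]
2-norm of b is 2.2361; of x, 56.4617
δb = ε·‖b‖·d = [0.0027 0.0015]; solving A·Δx = δb gives ‖Δx‖ = 0.0879
relative error = 0.0016
realised/bound (from unrounded values) ≈ 0.0061


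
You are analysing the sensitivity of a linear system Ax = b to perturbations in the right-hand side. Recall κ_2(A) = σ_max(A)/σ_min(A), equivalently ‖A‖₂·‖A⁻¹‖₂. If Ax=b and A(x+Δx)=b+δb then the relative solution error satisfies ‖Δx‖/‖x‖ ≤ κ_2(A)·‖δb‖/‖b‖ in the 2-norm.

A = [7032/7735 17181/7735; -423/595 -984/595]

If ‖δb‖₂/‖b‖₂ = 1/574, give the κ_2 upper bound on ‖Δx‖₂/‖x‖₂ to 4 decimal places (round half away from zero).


M = AᵀA = [3187521/2393209 7646400/2393209; 7646400/2393209 18352881/2393209]. tr(M)=127458/14161, det(M)=81/14161
solving λ² − 127458/14161·λ + 81/14161 = 0 gives λ = 9, 9/14161
κ = σ_max/σ_min = 3/(3/119) = 119.0000
perturbation bound = 119.0000·1/574 = 0.2073

0.2073


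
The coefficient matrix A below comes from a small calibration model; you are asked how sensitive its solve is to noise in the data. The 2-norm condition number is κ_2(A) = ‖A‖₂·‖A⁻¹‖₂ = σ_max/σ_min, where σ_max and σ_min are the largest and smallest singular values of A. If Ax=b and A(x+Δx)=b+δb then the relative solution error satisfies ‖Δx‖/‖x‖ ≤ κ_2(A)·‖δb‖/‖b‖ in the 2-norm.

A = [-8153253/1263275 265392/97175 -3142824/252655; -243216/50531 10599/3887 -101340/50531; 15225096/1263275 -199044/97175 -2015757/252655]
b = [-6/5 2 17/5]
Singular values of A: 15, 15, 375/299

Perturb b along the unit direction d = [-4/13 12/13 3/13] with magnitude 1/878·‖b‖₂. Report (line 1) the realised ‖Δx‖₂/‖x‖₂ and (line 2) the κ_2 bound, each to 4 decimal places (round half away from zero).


0.0016
0.0136

largest singular value 15, smallest 375/299
condition number: 15 ÷ (375/299) = 11.9600
worst-case relative error ≤ 11.9600 × 1/878 = 0.0136
solve Ax = b  →  x = [0.7877 2.2590 0.1838]
2-norm of b is 4.1231; of x, 2.3994
with δb = [-0.0014 0.0043 0.0011], A·Δx = δb → ‖Δx‖ = 0.0037
dividing the unrounded norms, ‖Δx‖/‖x‖ = 0.0016
tightness: 0.0016 against a bound of 0.0136 (unrounded ratio ≈ 0.1146)


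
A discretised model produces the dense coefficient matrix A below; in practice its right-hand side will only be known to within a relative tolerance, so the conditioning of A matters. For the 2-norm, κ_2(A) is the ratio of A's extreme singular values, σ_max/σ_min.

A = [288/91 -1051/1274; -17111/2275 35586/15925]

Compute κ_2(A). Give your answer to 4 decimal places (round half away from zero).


AᵀA = [2039209/30625 -4162734/214375; -4162734/214375 34058161/6002500]; tr = 693989/9604, det = 7225/9604
eigenvalues of AᵀA: λ = (tr ± √(tr²−4·det))/2 = 289/4, 25/2401
κ_2(A) = √(λ_max/λ_min) = √((289/4) / (25/2401)) = 83.3000

83.3000


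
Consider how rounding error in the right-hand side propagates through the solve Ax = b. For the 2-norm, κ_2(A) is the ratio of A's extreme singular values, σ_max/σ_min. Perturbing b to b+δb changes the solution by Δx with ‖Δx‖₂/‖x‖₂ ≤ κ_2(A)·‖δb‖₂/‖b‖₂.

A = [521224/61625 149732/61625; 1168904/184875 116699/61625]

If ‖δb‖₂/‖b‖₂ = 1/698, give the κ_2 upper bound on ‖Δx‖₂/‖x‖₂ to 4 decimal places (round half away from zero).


M = AᵀA = [152456267392/1367150625 14821666552/455716875; 14821666552/455716875 1441533137/151905625]. tr(M)=264688105/2187441, det(M)=937024/2187441
solving λ² − 264688105/2187441·λ + 937024/2187441 = 0 gives λ = 121, 7744/2187441
κ = σ_max/σ_min = 11/(88/1479) = 184.8750
perturbation bound = 184.8750·1/698 = 0.2649

0.2649


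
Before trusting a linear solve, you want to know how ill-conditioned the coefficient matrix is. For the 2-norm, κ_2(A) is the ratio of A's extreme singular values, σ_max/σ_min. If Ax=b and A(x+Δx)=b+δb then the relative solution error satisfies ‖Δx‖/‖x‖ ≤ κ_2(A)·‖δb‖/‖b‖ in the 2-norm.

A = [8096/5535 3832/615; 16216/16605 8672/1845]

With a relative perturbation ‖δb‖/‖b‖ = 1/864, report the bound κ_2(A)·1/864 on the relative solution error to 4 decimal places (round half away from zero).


M = AᵀA = [832064/269001 409600/29889; 409600/29889 202304/3321]. tr(M)=419968/6561, det(M)=4096/6561
solving λ² − 419968/6561·λ + 4096/6561 = 0 gives λ = 64, 64/6561
κ_2(A) = √(λ_max/λ_min) = √(64 / (64/6561)) = 81.0000
worst-case relative error ≤ 81.0000 × 1/864 = 0.0938

0.0938
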